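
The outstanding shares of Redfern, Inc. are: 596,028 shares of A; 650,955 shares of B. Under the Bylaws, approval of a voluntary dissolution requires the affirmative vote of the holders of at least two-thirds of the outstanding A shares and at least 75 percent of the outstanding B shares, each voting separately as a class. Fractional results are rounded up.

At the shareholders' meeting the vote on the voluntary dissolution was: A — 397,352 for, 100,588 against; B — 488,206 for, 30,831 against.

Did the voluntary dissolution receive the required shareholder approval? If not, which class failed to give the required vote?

A: 2/3 of 596028 = 397352; 397,352 required, 397,352 in favor — approved.
B: 3/4 of 650955 = 488216.25, rounded up to 488217; 488,217 required, 488,206 in favor — not approved.

Not approved — the B shares did not give the required vote.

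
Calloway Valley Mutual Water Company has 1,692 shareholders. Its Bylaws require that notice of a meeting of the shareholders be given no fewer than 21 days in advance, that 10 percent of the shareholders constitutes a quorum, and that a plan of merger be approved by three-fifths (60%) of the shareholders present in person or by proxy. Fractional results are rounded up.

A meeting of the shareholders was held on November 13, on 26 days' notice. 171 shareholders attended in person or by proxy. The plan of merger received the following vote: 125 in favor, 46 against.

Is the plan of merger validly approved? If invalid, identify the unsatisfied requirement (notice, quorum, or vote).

Valid — all requirements satisfied.

Notice: 26 days given; 21 required. Satisfied.
Quorum: 10% of 1,692 = 169.20, rounded up to 170; 171 present. Satisfied.
Vote: requires three-fifths of those present (171); 3/5 of 171 = 102.60, rounded up to 103, so 103 needed; 125 in favor. Satisfied.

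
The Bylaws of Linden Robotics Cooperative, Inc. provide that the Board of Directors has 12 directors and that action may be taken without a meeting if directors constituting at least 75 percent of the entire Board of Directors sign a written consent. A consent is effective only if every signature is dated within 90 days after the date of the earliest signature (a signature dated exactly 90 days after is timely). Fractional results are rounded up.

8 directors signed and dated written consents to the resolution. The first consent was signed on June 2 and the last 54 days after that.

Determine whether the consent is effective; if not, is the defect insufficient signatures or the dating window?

Signatures required: at least 75 percent of 12 — 3/4 of 12 = 9, so 9 needed; 8 signed. Insufficient.
Dating window: the latest signature is 54 days after the earliest; the limit is 90 days. Within the window.

Not effective — insufficient signatures.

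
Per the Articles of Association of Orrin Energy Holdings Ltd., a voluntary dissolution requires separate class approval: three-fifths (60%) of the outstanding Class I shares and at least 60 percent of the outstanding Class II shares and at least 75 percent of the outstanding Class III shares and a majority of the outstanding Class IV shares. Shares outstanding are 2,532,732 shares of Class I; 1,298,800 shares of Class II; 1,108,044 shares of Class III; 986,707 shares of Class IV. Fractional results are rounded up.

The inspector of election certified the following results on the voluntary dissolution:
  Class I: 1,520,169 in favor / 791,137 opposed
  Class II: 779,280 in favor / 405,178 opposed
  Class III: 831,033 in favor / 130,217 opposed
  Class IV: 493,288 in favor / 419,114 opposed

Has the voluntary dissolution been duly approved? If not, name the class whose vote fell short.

Class I: 3/5 of 2532732 = 1519639.20, rounded up to 1519640; 1,519,640 required, 1,520,169 in favor — approved.
Class II: 3/5 of 1298800 = 779280; 779,280 required, 779,280 in favor — approved.
Class III: 3/4 of 1108044 = 831033; 831,033 required, 831,033 in favor — approved.
Class IV: a majority of 986707 is 493354; 493,354 required, 493,288 in favor — not approved.

Not approved — the Class IV shares did not give the required vote.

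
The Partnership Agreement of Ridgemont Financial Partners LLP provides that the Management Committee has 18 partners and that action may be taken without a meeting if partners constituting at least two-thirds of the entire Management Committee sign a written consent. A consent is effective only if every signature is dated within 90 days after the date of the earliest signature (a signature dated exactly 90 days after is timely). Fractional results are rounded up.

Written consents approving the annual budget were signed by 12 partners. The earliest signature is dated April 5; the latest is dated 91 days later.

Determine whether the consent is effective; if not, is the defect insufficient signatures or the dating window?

Not effective — dating-window requirement not satisfied.

Signatures required: at least two-thirds of 18 — 2/3 of 18 = 12, so 12 needed; 12 signed. Sufficient.
Dating window: the latest signature is 91 days after the earliest; the limit is 90 days. Outside the window.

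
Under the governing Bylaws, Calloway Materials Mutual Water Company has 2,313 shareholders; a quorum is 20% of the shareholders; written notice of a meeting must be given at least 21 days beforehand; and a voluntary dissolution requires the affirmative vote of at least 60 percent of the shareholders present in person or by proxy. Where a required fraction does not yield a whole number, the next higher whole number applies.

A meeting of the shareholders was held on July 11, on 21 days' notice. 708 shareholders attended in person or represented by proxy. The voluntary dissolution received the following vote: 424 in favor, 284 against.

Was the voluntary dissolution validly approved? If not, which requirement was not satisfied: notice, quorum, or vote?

Invalid — vote requirement not satisfied.

Notice: 21 days given; 21 required. Satisfied.
Quorum: 20% of 2,313 = 462.60, rounded up to 463; 708 present. Satisfied.
Vote: requires three-fifths of those present (708); 3/5 of 708 = 424.80, rounded up to 425, so 425 needed; 424 in favor. Not satisfied.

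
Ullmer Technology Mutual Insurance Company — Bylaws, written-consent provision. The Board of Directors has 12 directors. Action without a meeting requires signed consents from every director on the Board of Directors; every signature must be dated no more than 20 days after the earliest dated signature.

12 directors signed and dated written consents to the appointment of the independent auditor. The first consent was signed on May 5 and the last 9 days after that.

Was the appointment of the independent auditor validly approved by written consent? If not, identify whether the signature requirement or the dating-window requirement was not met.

Signatures required: every one of 12 — unanimous means all 12, so 12 needed; 12 signed. Sufficient.
Dating window: the latest signature is 9 days after the earliest; the limit is 20 days. Within the window.

Effective — both the signature and dating-window requirements are satisfied.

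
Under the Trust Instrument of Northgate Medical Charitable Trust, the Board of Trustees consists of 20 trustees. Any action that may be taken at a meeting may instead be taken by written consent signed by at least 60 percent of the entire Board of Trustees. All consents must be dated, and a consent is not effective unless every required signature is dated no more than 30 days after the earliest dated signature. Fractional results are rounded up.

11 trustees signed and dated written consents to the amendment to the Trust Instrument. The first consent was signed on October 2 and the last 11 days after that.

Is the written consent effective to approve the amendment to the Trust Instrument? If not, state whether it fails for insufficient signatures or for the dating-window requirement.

Signatures required: at least 60 percent of 20 — 3/5 of 20 = 12, so 12 needed; 11 signed. Insufficient.
Dating window: the latest signature is 11 days after the earliest; the limit is 30 days. Within the window.

Not effective — insufficient signatures.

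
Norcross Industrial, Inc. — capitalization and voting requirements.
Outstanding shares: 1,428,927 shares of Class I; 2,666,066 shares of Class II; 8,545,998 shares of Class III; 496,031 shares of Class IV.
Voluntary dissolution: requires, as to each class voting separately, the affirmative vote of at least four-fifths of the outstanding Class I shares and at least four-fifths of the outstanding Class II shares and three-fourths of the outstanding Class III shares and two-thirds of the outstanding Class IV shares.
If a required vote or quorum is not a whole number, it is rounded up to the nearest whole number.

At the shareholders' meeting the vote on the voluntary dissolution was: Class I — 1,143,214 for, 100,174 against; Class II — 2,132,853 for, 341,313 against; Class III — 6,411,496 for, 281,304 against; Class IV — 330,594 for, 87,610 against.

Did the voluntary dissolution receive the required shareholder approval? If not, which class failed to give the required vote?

Not approved — the Class IV shares did not give the required vote.

Class I: 4/5 of 1428927 = 1143141.60, rounded up to 1143142; 1,143,142 required, 1,143,214 in favor — approved.
Class II: 4/5 of 2666066 = 2132852.80, rounded up to 2132853; 2,132,853 required, 2,132,853 in favor — approved.
Class III: 3/4 of 8545998 = 6409498.50, rounded up to 6409499; 6,409,499 required, 6,411,496 in favor — approved.
Class IV: 2/3 of 496031 = 330687.33, rounded up to 330688; 330,688 required, 330,594 in favor — not approved.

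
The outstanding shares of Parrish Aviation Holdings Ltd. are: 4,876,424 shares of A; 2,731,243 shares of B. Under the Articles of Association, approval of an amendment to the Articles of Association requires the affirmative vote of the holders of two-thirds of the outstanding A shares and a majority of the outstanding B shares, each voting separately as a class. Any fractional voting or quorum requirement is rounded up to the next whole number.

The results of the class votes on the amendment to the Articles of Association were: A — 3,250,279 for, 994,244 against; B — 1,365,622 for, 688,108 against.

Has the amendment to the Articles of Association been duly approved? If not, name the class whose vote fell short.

A: 2/3 of 4876424 = 3250949.33, rounded up to 3250950; 3,250,950 required, 3,250,279 in favor — not approved.
B: a majority of 2731243 is 1365622; 1,365,622 required, 1,365,622 in favor — approved.

Not approved — the A shares did not give the required vote.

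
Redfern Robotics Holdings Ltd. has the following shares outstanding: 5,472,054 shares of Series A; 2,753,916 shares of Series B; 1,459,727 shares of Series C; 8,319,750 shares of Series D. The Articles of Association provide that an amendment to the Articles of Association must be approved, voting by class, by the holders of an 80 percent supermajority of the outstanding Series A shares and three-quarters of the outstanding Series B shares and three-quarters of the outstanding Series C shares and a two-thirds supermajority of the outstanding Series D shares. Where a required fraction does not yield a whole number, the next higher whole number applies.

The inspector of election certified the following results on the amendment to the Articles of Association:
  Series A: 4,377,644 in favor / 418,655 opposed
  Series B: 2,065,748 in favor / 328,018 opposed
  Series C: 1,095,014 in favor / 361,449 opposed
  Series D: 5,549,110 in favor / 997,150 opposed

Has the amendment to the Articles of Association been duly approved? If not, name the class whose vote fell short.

Series A: 4/5 of 5472054 = 4377643.20, rounded up to 4377644; 4,377,644 required, 4,377,644 in favor — approved.
Series B: 3/4 of 2753916 = 2065437; 2,065,437 required, 2,065,748 in favor — approved.
Series C: 3/4 of 1459727 = 1094795.25, rounded up to 1094796; 1,094,796 required, 1,095,014 in favor — approved.
Series D: 2/3 of 8319750 = 5546500; 5,546,500 required, 5,549,110 in favor — approved.

Approved — every class gave the required vote.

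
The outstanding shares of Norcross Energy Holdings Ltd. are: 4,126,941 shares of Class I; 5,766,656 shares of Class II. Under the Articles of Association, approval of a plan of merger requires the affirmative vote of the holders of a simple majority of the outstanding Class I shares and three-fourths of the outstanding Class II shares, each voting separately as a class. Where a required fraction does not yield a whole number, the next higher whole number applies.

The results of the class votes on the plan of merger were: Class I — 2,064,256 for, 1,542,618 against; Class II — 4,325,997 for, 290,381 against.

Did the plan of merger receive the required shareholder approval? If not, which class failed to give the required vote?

Approved — every class gave the required vote.

Class I: a majority of 4126941 is 2063471; 2,063,471 required, 2,064,256 in favor — approved.
Class II: 3/4 of 5766656 = 4324992; 4,324,992 required, 4,325,997 in favor — approved.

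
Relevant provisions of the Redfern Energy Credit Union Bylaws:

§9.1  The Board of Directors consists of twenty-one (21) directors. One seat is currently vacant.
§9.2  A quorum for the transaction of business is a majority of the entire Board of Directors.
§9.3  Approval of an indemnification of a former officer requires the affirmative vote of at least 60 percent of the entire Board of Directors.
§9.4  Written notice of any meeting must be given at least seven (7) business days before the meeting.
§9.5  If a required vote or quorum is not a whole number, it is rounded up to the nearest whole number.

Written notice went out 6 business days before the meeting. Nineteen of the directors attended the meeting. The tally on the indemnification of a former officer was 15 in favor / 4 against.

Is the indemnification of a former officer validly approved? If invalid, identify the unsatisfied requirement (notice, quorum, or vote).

Invalid — notice requirement not satisfied.

Notice: 6 business days given; 7 required (6 < 7). Not satisfied.
Quorum: 19 present; quorum is 11. Satisfied.
Vote: the indemnification of a former officer requires three-fifths of the entire Board of Directors (21). 3/5 of 21 = 12.60, rounded up to 13, so 13 affirmative votes are needed; 15 voted in favor. Satisfied.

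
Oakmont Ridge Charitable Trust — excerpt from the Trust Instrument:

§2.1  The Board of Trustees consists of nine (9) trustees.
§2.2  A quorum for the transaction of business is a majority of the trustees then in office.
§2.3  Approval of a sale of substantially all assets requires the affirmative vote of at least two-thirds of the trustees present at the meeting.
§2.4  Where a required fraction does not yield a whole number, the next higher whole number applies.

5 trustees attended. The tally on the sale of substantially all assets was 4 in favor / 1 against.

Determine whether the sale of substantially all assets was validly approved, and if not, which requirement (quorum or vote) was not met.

Valid — all requirements satisfied.

Quorum: 5 present; quorum is 5. Satisfied.
Vote: the sale of substantially all assets requires two-thirds of the trustees present (5). 2/3 of 5 = 3.33, rounded up to 4, so 4 affirmative votes are needed; 4 voted in favor. Satisfied.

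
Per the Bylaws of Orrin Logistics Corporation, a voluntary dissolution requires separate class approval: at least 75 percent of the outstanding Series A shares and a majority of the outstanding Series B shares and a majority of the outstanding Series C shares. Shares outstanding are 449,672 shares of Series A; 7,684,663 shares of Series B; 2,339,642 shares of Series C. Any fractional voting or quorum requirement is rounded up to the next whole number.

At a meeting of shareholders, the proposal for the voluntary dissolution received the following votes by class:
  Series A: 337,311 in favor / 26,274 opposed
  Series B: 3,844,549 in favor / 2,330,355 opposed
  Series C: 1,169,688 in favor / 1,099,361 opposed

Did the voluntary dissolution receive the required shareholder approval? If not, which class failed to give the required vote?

Not approved — the Series C shares did not give the required vote.

Series A: 3/4 of 449672 = 337254; 337,254 required, 337,311 in favor — approved.
Series B: a majority of 7684663 is 3842332; 3,842,332 required, 3,844,549 in favor — approved.
Series C: a majority of 2339642 is 1169822; 1,169,822 required, 1,169,688 in favor — not approved.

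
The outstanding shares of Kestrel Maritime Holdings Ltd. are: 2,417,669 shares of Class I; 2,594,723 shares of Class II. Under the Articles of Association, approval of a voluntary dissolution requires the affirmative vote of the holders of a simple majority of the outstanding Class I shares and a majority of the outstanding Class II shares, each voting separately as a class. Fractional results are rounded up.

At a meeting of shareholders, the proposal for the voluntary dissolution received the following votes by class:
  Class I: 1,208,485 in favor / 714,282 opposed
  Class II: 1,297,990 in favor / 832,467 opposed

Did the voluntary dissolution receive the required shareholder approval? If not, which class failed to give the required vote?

Class I: a majority of 2417669 is 1208835; 1,208,835 required, 1,208,485 in favor — not approved.
Class II: a majority of 2594723 is 1297362; 1,297,362 required, 1,297,990 in favor — approved.

Not approved — the Class I shares did not give the required vote.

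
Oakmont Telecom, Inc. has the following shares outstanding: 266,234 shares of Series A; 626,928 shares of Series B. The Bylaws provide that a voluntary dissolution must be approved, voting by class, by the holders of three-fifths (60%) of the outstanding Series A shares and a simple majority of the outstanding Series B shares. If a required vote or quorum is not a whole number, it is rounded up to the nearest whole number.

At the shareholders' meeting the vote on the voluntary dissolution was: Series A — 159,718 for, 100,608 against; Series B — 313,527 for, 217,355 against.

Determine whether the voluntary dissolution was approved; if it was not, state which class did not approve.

Series A: 3/5 of 266234 = 159740.40, rounded up to 159741; 159,741 required, 159,718 in favor — not approved.
Series B: a majority of 626928 is 313465; 313,465 required, 313,527 in favor — approved.

Not approved — the Series A shares did not give the required vote.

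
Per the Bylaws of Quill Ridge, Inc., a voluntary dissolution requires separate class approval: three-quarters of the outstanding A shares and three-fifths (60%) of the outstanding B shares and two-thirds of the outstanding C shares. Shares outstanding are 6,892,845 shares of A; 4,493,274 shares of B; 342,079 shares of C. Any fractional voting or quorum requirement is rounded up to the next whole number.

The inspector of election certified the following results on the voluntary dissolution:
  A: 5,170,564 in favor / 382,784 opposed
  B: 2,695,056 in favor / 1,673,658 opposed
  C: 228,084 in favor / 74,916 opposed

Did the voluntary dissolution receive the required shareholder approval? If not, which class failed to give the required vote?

A: 3/4 of 6892845 = 5169633.75, rounded up to 5169634; 5,169,634 required, 5,170,564 in favor — approved.
B: 3/5 of 4493274 = 2695964.40, rounded up to 2695965; 2,695,965 required, 2,695,056 in favor — not approved.
C: 2/3 of 342079 = 228052.67, rounded up to 228053; 228,053 required, 228,084 in favor — approved.

Not approved — the B shares did not give the required vote.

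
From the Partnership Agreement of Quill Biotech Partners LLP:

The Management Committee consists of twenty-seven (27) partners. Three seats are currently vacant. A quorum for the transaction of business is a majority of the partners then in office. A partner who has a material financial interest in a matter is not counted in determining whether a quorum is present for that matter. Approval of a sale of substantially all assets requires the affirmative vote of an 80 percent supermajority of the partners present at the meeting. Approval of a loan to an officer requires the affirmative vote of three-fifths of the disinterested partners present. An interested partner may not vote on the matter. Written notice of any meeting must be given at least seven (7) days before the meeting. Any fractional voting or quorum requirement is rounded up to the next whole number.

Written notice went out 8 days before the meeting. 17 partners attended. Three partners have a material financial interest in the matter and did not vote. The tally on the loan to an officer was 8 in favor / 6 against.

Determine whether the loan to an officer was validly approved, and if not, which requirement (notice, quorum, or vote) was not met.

Notice: 8 days given; 7 required (8 ≥ 7). Satisfied.
Quorum: 17 present, but the 3 interested partners do not count, leaving 14. Quorum is 13. Satisfied.
Vote: the loan to an officer requires three-fifths of the disinterested partners present (17 − 3 = 14). 3/5 of 14 = 8.40, rounded up to 9, so 9 affirmative votes are needed; 8 voted in favor. Not satisfied.

Invalid — vote requirement not satisfied.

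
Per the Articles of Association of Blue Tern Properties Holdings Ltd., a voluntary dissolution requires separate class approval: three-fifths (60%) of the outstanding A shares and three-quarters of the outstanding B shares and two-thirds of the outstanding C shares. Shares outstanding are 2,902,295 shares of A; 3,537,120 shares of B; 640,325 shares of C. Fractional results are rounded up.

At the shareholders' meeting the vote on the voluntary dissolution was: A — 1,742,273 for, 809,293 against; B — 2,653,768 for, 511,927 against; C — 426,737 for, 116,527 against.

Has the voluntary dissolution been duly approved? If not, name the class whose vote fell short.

Not approved — the C shares did not give the required vote.

A: 3/5 of 2902295 = 1741377; 1,741,377 required, 1,742,273 in favor — approved.
B: 3/4 of 3537120 = 2652840; 2,652,840 required, 2,653,768 in favor — approved.
C: 2/3 of 640325 = 426883.33, rounded up to 426884; 426,884 required, 426,737 in favor — not approved.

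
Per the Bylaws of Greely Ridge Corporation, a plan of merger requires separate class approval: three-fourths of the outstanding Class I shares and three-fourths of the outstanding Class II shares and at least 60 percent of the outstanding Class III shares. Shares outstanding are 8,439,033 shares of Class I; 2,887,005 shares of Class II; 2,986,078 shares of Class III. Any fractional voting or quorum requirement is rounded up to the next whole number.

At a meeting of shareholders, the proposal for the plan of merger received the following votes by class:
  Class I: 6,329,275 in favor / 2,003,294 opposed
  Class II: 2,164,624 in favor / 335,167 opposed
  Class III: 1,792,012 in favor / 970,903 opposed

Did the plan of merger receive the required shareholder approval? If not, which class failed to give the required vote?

Not approved — the Class II shares did not give the required vote.

Class I: 3/4 of 8439033 = 6329274.75, rounded up to 6329275; 6,329,275 required, 6,329,275 in favor — approved.
Class II: 3/4 of 2887005 = 2165253.75, rounded up to 2165254; 2,165,254 required, 2,164,624 in favor — not approved.
Class III: 3/5 of 2986078 = 1791646.80, rounded up to 1791647; 1,791,647 required, 1,792,012 in favor — approved.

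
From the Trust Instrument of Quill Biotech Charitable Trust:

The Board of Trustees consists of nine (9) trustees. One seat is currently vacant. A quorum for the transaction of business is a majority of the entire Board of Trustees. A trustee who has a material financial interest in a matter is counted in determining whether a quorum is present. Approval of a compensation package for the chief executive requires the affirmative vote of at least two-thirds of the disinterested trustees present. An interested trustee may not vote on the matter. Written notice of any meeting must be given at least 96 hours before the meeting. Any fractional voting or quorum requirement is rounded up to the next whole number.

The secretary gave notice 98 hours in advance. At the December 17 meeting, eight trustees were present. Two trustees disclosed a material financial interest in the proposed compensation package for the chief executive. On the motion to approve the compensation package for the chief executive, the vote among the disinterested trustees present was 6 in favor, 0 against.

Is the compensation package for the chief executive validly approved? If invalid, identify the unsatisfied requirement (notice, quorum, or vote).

Valid — all requirements satisfied.

Notice: 98 hours given; 96 required (98 ≥ 96). Satisfied.
Quorum: 8 present (interested trustees count toward quorum); quorum is 5. Satisfied.
Vote: the compensation package for the chief executive requires two-thirds of the disinterested trustees present (8 − 2 = 6). 2/3 of 6 = 4, so 4 affirmative votes are needed; 6 voted in favor. Satisfied.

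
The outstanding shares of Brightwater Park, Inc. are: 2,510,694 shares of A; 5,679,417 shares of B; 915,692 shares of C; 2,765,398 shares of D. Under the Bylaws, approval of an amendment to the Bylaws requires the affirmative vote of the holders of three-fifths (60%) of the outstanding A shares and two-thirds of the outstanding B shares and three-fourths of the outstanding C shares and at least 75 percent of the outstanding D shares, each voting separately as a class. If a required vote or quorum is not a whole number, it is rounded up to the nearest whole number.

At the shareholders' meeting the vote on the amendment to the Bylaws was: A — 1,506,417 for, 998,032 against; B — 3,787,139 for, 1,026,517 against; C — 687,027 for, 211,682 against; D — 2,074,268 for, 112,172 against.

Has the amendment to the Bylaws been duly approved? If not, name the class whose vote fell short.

A: 3/5 of 2510694 = 1506416.40, rounded up to 1506417; 1,506,417 required, 1,506,417 in favor — approved.
B: 2/3 of 5679417 = 3786278; 3,786,278 required, 3,787,139 in favor — approved.
C: 3/4 of 915692 = 686769; 686,769 required, 687,027 in favor — approved.
D: 3/4 of 2765398 = 2074048.50, rounded up to 2074049; 2,074,049 required, 2,074,268 in favor — approved.

Approved — every class gave the required vote.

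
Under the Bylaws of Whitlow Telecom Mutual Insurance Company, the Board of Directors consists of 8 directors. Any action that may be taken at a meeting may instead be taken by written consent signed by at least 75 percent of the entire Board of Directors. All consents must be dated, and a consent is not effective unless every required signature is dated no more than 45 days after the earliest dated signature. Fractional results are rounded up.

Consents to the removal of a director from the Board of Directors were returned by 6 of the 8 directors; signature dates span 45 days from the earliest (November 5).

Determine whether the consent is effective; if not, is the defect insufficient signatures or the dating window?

Effective — both the signature and dating-window requirements are satisfied.

Signatures required: at least 75 percent of 8 — 3/4 of 8 = 6, so 6 needed; 6 signed. Sufficient.
Dating window: the latest signature is 45 days after the earliest; the limit is 45 days. Within the window.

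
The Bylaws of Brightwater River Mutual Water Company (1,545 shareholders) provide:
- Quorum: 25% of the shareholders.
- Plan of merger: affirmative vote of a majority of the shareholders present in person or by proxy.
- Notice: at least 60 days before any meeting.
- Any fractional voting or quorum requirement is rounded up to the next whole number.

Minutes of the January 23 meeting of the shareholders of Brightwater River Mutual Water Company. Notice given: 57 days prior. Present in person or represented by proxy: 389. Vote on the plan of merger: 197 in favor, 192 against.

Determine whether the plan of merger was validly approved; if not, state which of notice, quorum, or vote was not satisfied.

Notice: 57 days given; 60 required. Not satisfied.
Quorum: 25% of 1,545 = 386.25, rounded up to 387; 389 present. Satisfied.
Vote: requires a majority of those present (389); a majority of 389 is 195, so 195 needed; 197 in favor. Satisfied.

Invalid — notice requirement not satisfied.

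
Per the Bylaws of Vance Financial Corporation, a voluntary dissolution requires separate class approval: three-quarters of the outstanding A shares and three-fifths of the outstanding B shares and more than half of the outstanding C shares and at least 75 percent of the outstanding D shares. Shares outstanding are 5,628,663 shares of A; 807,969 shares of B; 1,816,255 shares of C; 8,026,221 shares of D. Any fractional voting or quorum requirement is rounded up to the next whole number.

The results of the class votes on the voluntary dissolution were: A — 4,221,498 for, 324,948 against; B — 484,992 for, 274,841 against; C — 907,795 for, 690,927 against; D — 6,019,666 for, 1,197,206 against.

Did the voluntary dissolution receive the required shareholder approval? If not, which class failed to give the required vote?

Not approved — the C shares did not give the required vote.

A: 3/4 of 5628663 = 4221497.25, rounded up to 4221498; 4,221,498 required, 4,221,498 in favor — approved.
B: 3/5 of 807969 = 484781.40, rounded up to 484782; 484,782 required, 484,992 in favor — approved.
C: a majority of 1816255 is 908128; 908,128 required, 907,795 in favor — not approved.
D: 3/4 of 8026221 = 6019665.75, rounded up to 6019666; 6,019,666 required, 6,019,666 in favor — approved.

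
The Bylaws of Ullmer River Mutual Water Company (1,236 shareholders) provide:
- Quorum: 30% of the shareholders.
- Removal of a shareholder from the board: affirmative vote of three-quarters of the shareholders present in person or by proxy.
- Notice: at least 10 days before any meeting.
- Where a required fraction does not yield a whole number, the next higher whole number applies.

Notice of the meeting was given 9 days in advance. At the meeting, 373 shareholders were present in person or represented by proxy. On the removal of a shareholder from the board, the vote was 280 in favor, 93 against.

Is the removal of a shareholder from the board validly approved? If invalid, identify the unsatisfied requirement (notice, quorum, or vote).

Notice: 9 days given; 10 required. Not satisfied.
Quorum: 30% of 1,236 = 370.80, rounded up to 371; 373 present. Satisfied.
Vote: requires three-fourths of those present (373); 3/4 of 373 = 279.75, rounded up to 280, so 280 needed; 280 in favor. Satisfied.

Invalid — notice requirement not satisfied.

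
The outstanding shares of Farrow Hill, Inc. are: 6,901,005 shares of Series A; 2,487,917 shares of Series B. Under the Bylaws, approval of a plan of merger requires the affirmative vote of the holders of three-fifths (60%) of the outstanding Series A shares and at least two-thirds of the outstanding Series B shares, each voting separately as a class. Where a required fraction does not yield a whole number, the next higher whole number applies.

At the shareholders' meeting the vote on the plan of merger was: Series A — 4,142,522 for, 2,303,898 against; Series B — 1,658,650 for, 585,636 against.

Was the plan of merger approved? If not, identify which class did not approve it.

Series A: 3/5 of 6901005 = 4140603; 4,140,603 required, 4,142,522 in favor — approved.
Series B: 2/3 of 2487917 = 1658611.33, rounded up to 1658612; 1,658,612 required, 1,658,650 in favor — approved.

Approved — every class gave the required vote.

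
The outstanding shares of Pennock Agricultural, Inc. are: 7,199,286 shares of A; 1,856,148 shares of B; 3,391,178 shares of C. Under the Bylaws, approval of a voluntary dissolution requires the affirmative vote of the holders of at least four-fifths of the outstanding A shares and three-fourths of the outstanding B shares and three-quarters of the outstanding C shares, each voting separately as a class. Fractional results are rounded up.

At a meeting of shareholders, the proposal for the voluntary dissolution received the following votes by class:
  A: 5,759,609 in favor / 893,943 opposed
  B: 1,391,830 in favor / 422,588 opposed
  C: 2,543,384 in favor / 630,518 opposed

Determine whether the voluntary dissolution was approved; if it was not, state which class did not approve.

Not approved — the B shares did not give the required vote.

A: 4/5 of 7199286 = 5759428.80, rounded up to 5759429; 5,759,429 required, 5,759,609 in favor — approved.
B: 3/4 of 1856148 = 1392111; 1,392,111 required, 1,391,830 in favor — not approved.
C: 3/4 of 3391178 = 2543383.50, rounded up to 2543384; 2,543,384 required, 2,543,384 in favor — approved.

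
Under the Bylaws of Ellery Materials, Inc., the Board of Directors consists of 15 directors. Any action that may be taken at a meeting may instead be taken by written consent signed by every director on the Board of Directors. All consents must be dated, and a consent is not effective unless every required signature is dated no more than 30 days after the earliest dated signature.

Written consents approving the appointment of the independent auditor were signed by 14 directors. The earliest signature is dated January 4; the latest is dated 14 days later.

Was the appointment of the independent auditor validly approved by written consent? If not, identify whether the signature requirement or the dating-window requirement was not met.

Not effective — insufficient signatures.

Signatures required: the unanimous vote of 15 — unanimous means all 15, so 15 needed; 14 signed. Insufficient.
Dating window: the latest signature is 14 days after the earliest; the limit is 30 days. Within the window.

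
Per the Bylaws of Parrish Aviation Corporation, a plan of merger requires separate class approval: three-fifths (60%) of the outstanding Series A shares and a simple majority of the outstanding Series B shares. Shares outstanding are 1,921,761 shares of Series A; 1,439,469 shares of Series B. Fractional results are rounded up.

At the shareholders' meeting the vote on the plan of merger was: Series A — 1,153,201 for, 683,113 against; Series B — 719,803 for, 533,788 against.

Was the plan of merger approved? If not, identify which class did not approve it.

Approved — every class gave the required vote.

Series A: 3/5 of 1921761 = 1153056.60, rounded up to 1153057; 1,153,057 required, 1,153,201 in favor — approved.
Series B: a majority of 1439469 is 719735; 719,735 required, 719,803 in favor — approved.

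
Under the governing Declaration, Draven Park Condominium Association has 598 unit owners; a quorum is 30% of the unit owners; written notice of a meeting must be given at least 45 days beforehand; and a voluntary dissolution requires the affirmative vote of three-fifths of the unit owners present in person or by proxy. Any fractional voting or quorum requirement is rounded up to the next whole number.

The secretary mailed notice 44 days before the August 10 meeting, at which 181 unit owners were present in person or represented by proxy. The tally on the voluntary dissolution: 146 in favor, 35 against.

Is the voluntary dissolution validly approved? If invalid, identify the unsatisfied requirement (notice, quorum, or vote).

Notice: 44 days given; 45 required. Not satisfied.
Quorum: 30% of 598 = 179.40, rounded up to 180; 181 present. Satisfied.
Vote: requires three-fifths of those present (181); 3/5 of 181 = 108.60, rounded up to 109, so 109 needed; 146 in favor. Satisfied.

Invalid — notice requirement not satisfied.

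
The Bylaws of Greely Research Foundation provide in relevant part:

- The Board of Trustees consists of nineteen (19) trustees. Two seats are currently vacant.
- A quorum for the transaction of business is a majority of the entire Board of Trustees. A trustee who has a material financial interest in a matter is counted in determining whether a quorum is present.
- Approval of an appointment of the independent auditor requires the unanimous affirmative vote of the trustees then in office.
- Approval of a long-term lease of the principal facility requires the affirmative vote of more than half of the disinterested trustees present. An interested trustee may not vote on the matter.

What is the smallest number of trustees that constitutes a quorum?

10

A majority of 19 is 10.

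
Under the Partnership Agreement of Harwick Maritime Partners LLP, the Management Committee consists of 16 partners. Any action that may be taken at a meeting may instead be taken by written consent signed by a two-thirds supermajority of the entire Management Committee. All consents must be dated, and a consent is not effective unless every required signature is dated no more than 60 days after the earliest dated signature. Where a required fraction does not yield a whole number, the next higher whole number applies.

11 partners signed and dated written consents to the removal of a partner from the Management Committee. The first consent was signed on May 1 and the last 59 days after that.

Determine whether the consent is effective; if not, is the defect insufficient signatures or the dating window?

Signatures required: a two-thirds supermajority of 16 — 2/3 of 16 = 10.67, rounded up to 11, so 11 needed; 11 signed. Sufficient.
Dating window: the latest signature is 59 days after the earliest; the limit is 60 days. Within the window.

Effective — both the signature and dating-window requirements are satisfied.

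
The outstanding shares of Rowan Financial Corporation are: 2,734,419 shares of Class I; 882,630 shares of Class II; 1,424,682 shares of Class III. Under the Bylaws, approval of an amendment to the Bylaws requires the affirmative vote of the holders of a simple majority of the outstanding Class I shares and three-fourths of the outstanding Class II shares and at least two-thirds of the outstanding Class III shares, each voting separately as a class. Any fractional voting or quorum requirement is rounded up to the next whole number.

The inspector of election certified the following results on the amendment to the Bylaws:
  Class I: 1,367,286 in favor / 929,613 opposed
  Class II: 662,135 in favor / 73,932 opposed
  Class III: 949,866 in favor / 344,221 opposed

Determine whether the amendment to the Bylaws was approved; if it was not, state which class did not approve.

Class I: a majority of 2734419 is 1367210; 1,367,210 required, 1,367,286 in favor — approved.
Class II: 3/4 of 882630 = 661972.50, rounded up to 661973; 661,973 required, 662,135 in favor — approved.
Class III: 2/3 of 1424682 = 949788; 949,788 required, 949,866 in favor — approved.

Approved — every class gave the required vote.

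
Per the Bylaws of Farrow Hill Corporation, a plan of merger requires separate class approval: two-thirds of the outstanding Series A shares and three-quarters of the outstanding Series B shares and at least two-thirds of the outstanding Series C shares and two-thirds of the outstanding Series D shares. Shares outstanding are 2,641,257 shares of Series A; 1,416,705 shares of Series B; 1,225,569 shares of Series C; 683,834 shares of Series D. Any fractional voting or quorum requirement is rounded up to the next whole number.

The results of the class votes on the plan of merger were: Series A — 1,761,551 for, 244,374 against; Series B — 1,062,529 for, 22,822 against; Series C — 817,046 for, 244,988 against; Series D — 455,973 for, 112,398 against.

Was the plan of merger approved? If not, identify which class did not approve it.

Series A: 2/3 of 2641257 = 1760838; 1,760,838 required, 1,761,551 in favor — approved.
Series B: 3/4 of 1416705 = 1062528.75, rounded up to 1062529; 1,062,529 required, 1,062,529 in favor — approved.
Series C: 2/3 of 1225569 = 817046; 817,046 required, 817,046 in favor — approved.
Series D: 2/3 of 683834 = 455889.33, rounded up to 455890; 455,890 required, 455,973 in favor — approved.

Approved — every class gave the required vote.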